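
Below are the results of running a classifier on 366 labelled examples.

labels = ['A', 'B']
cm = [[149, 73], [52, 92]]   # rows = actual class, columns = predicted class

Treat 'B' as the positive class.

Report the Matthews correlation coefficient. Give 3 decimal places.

MCC = (TP·TN − FP·FN) / √((TP+FP)(TP+FN)(TN+FP)(TN+FN))
Numerator = 92·149 − 73·52 = 9912
Denominator = √(165·144·222·201) = √1060218720 = 32561.0000
MCC = 9912 / 32561.0000 = 0.304

0.304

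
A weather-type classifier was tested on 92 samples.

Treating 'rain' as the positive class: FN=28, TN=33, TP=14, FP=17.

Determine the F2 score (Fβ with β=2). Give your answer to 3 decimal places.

Fβ = (1+β²)·TP / ((1+β²)·TP + β²·FN + FP), with β²=4
= 5·14 / (5·14 + 4·28 + 17) = 0.352

0.352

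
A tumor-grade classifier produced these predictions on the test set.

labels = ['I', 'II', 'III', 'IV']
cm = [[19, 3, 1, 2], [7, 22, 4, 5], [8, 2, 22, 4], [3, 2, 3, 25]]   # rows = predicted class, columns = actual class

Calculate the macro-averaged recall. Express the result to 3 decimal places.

0.675

Per-class recall (TP/(TP+FN)):
  I: TP=19, FN=7+8+3=18 → 19/37 = 0.5135
  II: TP=22, FN=3+2+2=7 → 22/29 = 0.7586
  III: TP=22, FN=1+4+3=8 → 22/30 = 0.7333
  IV: TP=25, FN=2+5+4=11 → 25/36 = 0.6944
Macro-recall = mean = (0.5135 + 0.7586 + 0.7333 + 0.6944) / 4 = 0.675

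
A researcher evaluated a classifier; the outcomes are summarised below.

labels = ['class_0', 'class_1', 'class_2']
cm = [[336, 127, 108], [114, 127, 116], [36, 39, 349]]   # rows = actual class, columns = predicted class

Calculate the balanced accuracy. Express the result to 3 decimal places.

Balanced accuracy = mean of per-class recall.
  class_0: recall = 336/571 = 0.5884
  class_1: recall = 127/357 = 0.3557
  class_2: recall = 349/424 = 0.8231
Mean = (0.5884 + 0.3557 + 0.8231) / 3 = 0.589

0.589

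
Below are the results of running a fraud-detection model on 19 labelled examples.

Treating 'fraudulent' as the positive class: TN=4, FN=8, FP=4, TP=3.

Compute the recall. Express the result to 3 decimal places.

0.273

Recall = TP/(TP+FN) = 3/(3+8) = 3/11 = 0.273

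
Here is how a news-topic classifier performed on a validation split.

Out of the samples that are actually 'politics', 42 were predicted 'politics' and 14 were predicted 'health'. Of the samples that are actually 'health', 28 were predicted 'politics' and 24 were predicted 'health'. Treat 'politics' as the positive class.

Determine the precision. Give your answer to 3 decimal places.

Precision = TP/(TP+FP) = 42/(42+28) = 42/70 = 0.600

0.600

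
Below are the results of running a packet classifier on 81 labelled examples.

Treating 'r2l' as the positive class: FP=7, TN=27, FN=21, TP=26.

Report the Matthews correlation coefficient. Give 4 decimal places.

0.3488

MCC = (TP·TN − FP·FN) / √((TP+FP)(TP+FN)(TN+FP)(TN+FN))
Numerator = 26·27 − 7·21 = 555
Denominator = √(33·47·34·48) = √2531232 = 1590.9846
MCC = 555 / 1590.9846 = 0.3488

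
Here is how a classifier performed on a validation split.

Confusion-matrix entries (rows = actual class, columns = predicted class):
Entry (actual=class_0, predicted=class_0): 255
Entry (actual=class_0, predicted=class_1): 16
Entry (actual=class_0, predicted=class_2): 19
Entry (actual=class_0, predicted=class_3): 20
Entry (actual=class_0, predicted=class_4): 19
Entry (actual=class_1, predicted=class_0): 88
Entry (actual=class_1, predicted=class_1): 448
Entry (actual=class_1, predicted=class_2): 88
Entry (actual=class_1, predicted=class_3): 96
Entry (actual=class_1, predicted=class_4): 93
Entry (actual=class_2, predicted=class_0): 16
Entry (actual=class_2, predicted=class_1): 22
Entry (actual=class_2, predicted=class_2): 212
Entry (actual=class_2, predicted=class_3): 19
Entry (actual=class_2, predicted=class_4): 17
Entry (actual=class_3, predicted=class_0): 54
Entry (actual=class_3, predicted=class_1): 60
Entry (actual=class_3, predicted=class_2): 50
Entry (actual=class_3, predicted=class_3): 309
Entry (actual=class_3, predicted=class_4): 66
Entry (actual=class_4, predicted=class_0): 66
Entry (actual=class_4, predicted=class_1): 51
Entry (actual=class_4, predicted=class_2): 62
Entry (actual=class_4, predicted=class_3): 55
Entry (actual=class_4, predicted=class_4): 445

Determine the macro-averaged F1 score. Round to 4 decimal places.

0.6256

Per-class F1 score (2·TP/(2·TP+FP+FN)):
  class_0: TP=255, FP=88+16+54+66=224, FN=16+19+20+19=74 → 510/808 = 0.63119
  class_1: TP=448, FP=16+22+60+51=149, FN=88+88+96+93=365 → 896/1410 = 0.63546
  class_2: TP=212, FP=19+88+50+62=219, FN=16+22+19+17=74 → 424/717 = 0.59135
  class_3: TP=309, FP=20+96+19+55=190, FN=54+60+50+66=230 → 618/1038 = 0.59538
  class_4: TP=445, FP=19+93+17+66=195, FN=66+51+62+55=234 → 890/1319 = 0.67475
Macro-F1 score = mean = (0.63119 + 0.63546 + 0.59135 + 0.59538 + 0.67475) / 5 = 0.6256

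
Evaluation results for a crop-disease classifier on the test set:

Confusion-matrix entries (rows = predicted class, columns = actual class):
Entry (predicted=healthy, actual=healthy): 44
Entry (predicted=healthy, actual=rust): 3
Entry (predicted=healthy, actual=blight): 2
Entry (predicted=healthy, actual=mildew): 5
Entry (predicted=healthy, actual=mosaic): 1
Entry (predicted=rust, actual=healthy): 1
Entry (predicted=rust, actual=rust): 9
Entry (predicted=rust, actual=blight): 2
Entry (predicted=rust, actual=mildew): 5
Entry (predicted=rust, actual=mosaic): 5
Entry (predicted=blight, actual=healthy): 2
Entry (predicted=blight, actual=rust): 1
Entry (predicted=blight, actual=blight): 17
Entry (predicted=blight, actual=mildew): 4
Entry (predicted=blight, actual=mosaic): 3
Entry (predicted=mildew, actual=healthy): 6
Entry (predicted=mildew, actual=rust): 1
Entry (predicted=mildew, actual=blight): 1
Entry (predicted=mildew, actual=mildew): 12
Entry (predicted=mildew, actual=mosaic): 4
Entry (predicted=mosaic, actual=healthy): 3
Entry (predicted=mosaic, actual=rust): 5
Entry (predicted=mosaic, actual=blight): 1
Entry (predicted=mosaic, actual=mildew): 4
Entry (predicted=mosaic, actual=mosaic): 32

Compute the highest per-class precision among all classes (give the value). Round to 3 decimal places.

0.800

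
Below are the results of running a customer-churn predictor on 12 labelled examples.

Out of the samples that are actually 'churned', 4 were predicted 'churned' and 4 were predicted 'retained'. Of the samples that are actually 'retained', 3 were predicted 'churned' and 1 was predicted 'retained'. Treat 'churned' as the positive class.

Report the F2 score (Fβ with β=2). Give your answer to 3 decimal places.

Fβ = (1+β²)·TP / ((1+β²)·TP + β²·FN + FP), with β²=4
= 5·4 / (5·4 + 4·4 + 3) = 0.513

0.513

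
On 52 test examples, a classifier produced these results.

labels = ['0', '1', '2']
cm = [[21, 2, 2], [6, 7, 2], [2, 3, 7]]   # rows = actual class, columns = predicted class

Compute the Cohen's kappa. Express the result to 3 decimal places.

Observed agreement pₒ = trace/N = 35/52 = 0.6731
Expected agreement pₑ = Σ (rowᵢ·colᵢ)/N² = (25·29 + 15·12 + 12·11)/52² = 0.3835
κ = (pₒ − pₑ)/(1 − pₑ) = (0.6731 − 0.3835)/(1 − 0.3835) = 0.470

0.470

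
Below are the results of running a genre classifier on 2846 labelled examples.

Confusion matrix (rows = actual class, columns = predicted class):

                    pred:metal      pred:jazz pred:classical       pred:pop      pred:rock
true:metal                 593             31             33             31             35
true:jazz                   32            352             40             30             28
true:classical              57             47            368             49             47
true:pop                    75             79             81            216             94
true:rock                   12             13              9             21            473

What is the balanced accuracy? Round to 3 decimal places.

Balanced accuracy = mean of per-class recall.
  metal: recall = 593/723 = 0.8202
  jazz: recall = 352/482 = 0.7303
  classical: recall = 368/568 = 0.6479
  pop: recall = 216/545 = 0.3963
  rock: recall = 473/528 = 0.8958
Mean = (0.8202 + 0.7303 + 0.6479 + 0.3963 + 0.8958) / 5 = 0.698

0.698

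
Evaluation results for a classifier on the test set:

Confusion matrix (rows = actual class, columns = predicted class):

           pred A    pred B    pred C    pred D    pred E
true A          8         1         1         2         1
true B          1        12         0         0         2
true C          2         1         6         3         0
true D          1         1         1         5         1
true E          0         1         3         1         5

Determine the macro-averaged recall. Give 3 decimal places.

Per-class recall (TP/(TP+FN)):
  A: TP=8, FN=1+1+2+1=5 → 8/13 = 0.6154
  B: TP=12, FN=1+0+0+2=3 → 12/15 = 0.8000
  C: TP=6, FN=2+1+3+0=6 → 6/12 = 0.5000
  D: TP=5, FN=1+1+1+1=4 → 5/9 = 0.5556
  E: TP=5, FN=0+1+3+1=5 → 5/10 = 0.5000
Macro-recall = mean = (0.6154 + 0.8000 + 0.5000 + 0.5556 + 0.5000) / 5 = 0.594

0.594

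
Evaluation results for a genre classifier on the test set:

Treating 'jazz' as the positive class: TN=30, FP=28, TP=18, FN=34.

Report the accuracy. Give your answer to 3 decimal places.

0.436

Accuracy = (TP+TN)/N = (18+30)/110 = 0.436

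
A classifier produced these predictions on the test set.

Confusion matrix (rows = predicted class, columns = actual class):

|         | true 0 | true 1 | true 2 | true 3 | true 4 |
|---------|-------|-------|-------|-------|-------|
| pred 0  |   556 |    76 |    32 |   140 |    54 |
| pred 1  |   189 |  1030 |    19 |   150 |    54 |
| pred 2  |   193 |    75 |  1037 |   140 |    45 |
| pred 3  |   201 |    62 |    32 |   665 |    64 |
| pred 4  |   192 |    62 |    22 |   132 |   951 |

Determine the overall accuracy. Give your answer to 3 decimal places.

0.687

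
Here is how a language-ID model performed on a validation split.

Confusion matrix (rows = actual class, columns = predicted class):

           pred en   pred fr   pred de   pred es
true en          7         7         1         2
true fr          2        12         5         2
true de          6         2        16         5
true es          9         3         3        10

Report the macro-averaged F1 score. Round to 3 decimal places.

0.480

Per-class F1 score (2·TP/(2·TP+FP+FN)):
  en: TP=7, FP=2+6+9=17, FN=7+1+2=10 → 14/41 = 0.3415
  fr: TP=12, FP=7+2+3=12, FN=2+5+2=9 → 24/45 = 0.5333
  de: TP=16, FP=1+5+3=9, FN=6+2+5=13 → 32/54 = 0.5926
  es: TP=10, FP=2+2+5=9, FN=9+3+3=15 → 20/44 = 0.4545
Macro-F1 score = mean = (0.3415 + 0.5333 + 0.5926 + 0.4545) / 4 = 0.480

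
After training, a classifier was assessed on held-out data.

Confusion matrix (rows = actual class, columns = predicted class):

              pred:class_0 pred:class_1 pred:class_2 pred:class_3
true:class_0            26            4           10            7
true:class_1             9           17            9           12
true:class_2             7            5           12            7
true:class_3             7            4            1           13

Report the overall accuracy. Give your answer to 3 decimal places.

0.453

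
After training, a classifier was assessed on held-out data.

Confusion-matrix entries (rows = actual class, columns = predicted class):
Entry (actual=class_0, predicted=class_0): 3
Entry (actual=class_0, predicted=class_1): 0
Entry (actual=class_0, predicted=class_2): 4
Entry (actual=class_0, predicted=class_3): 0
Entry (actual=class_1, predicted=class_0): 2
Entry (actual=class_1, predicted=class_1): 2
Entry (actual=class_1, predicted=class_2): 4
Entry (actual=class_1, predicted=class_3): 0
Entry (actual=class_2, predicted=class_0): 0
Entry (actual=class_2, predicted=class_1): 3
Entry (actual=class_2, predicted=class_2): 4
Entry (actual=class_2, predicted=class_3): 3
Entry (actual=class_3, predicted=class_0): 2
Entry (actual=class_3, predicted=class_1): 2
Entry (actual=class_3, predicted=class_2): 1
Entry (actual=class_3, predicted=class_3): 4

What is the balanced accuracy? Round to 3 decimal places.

Balanced accuracy = mean of per-class recall.
  class_0: recall = 3/7 = 0.4286
  class_1: recall = 2/8 = 0.2500
  class_2: recall = 4/10 = 0.4000
  class_3: recall = 4/9 = 0.4444
Mean = (0.4286 + 0.2500 + 0.4000 + 0.4444) / 4 = 0.381

0.381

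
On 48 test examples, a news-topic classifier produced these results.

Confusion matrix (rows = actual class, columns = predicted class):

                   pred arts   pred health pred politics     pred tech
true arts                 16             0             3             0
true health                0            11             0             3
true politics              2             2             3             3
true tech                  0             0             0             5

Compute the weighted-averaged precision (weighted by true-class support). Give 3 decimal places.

0.750

Per-class precision (TP/(TP+FP)):
  arts: TP=16, FP=0+2+0=2 → 16/18 = 0.8889
  health: TP=11, FP=0+2+0=2 → 11/13 = 0.8462
  politics: TP=3, FP=3+0+0=3 → 3/6 = 0.5000
  tech: TP=5, FP=0+3+3=6 → 5/11 = 0.4545
Weighted-precision = Σ (supportᵢ/N)·precisionᵢ with N=48: (19/48)·0.8889 + (14/48)·0.8462 + (10/48)·0.5000 + (5/48)·0.4545 = 0.750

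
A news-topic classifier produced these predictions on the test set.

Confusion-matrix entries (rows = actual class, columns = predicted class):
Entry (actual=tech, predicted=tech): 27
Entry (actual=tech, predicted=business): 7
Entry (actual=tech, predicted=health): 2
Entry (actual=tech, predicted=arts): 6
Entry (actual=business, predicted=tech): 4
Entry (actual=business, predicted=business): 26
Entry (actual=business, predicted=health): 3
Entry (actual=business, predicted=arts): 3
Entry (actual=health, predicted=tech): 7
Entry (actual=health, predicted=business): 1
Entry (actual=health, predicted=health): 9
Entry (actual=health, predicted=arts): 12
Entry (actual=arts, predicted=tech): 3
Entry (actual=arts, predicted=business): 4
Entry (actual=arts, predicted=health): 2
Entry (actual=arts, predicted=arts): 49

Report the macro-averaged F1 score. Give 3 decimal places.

0.630

Per-class F1 score (2·TP/(2·TP+FP+FN)):
  tech: TP=27, FP=4+7+3=14, FN=7+2+6=15 → 54/83 = 0.6506
  business: TP=26, FP=7+1+4=12, FN=4+3+3=10 → 52/74 = 0.7027
  health: TP=9, FP=2+3+2=7, FN=7+1+12=20 → 18/45 = 0.4000
  arts: TP=49, FP=6+3+12=21, FN=3+4+2=9 → 98/128 = 0.7656
Macro-F1 score = mean = (0.6506 + 0.7027 + 0.4000 + 0.7656) / 4 = 0.630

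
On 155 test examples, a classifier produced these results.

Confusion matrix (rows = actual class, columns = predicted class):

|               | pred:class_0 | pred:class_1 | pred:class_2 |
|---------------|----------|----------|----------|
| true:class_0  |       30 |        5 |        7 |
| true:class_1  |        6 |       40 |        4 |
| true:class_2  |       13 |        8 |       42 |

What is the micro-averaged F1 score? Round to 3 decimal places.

0.723

Micro-averaging pools counts across classes: ΣTP=112, ΣFP=43, ΣFN=43.
Micro-F1 score = 2·TP/(2·TP+FP+FN) on pooled counts = 0.723 (equals overall accuracy in single-label multiclass).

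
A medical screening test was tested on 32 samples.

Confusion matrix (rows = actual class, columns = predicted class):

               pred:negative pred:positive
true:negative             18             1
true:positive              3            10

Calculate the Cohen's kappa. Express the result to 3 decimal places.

Observed agreement pₒ = trace/N = 28/32 = 0.8750
Expected agreement pₑ = Σ (rowᵢ·colᵢ)/N² = (19·21 + 13·11)/32² = 0.5293
κ = (pₒ − pₑ)/(1 − pₑ) = (0.8750 − 0.5293)/(1 − 0.5293) = 0.734

0.734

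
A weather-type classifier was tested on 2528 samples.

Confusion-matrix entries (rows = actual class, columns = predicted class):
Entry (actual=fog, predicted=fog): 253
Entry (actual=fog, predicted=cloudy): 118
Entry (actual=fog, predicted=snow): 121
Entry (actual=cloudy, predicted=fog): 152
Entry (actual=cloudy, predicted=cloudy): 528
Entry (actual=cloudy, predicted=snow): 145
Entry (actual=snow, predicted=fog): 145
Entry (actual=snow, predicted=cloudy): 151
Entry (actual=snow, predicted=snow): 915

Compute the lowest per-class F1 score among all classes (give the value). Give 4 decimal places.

Per-class F1 score (2·TP/(2·TP+FP+FN)):
  fog: TP=253, FP=152+145=297, FN=118+121=239 → 506/1042 = 0.48560
  cloudy: TP=528, FP=118+151=269, FN=152+145=297 → 1056/1622 = 0.65105
  snow: TP=915, FP=121+145=266, FN=145+151=296 → 1830/2392 = 0.76505
Lowest is class 'fog' with F1 score = 0.4856.

0.4856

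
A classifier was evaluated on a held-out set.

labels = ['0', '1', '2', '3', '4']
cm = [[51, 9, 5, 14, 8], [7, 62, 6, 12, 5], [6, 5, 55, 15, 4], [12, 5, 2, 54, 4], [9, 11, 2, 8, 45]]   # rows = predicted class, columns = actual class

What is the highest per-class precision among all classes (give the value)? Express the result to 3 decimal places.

0.701

Per-class precision (TP/(TP+FP)):
  0: TP=51, FP=9+5+14+8=36 → 51/87 = 0.5862
  1: TP=62, FP=7+6+12+5=30 → 62/92 = 0.6739
  2: TP=55, FP=6+5+15+4=30 → 55/85 = 0.6471
  3: TP=54, FP=12+5+2+4=23 → 54/77 = 0.7013
  4: TP=45, FP=9+11+2+8=30 → 45/75 = 0.6000
Highest is class '3' with precision = 0.701.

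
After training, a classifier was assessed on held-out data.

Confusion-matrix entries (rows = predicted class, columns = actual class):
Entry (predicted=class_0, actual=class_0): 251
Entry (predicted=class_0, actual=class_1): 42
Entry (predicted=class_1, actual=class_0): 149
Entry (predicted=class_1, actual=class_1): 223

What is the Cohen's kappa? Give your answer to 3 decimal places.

Observed agreement pₒ = trace/N = 474/665 = 0.7128
Expected agreement pₑ = Σ (rowᵢ·colᵢ)/N² = (400·293 + 265·372)/665² = 0.4879
κ = (pₒ − pₑ)/(1 − pₑ) = (0.7128 − 0.4879)/(1 − 0.4879) = 0.439

0.439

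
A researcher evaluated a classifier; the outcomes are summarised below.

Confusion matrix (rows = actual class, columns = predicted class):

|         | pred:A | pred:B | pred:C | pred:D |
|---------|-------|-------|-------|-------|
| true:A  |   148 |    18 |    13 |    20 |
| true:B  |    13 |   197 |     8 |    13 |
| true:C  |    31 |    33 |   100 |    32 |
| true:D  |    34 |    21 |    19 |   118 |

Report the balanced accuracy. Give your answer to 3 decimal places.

Balanced accuracy = mean of per-class recall.
  A: recall = 148/199 = 0.7437
  B: recall = 197/231 = 0.8528
  C: recall = 100/196 = 0.5102
  D: recall = 118/192 = 0.6146
Mean = (0.7437 + 0.8528 + 0.5102 + 0.6146) / 4 = 0.680

0.680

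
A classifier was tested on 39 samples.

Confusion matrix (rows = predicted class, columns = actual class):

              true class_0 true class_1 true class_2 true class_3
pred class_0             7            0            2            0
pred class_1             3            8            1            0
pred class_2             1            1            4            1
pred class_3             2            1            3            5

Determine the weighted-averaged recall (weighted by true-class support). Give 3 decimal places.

Per-class recall (TP/(TP+FN)):
  class_0: TP=7, FN=3+1+2=6 → 7/13 = 0.5385
  class_1: TP=8, FN=0+1+1=2 → 8/10 = 0.8000
  class_2: TP=4, FN=2+1+3=6 → 4/10 = 0.4000
  class_3: TP=5, FN=0+0+1=1 → 5/6 = 0.8333
Weighted-recall = Σ (supportᵢ/N)·recallᵢ with N=39: (13/39)·0.5385 + (10/39)·0.8000 + (10/39)·0.4000 + (6/39)·0.8333 = 0.615

0.615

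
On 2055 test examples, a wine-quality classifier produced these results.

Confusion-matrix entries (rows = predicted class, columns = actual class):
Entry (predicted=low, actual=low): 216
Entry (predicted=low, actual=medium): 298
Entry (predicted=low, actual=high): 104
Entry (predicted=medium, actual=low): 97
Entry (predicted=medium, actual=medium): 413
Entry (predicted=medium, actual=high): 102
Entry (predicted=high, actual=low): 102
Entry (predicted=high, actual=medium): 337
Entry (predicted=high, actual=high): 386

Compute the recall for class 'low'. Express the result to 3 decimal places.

Take TP from the diagonal, FP from the rest of the 'low' prediction marginal, FN from the rest of the 'low' actual marginal.
recall = TP/(TP+FN).
low: TP=216, FN=97+102=199 → 216/415 = 0.5205

0.520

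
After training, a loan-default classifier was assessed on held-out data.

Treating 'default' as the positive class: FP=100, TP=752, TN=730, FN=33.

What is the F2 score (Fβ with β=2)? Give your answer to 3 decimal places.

0.942

Fβ = (1+β²)·TP / ((1+β²)·TP + β²·FN + FP), with β²=4
= 5·752 / (5·752 + 4·33 + 100) = 0.942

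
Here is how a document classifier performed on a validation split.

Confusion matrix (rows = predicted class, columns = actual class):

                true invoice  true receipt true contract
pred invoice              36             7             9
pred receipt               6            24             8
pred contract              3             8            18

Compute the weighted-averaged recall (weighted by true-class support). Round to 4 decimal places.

0.6555

Per-class recall (TP/(TP+FN)):
  invoice: TP=36, FN=6+3=9 → 36/45 = 0.80000
  receipt: TP=24, FN=7+8=15 → 24/39 = 0.61538
  contract: TP=18, FN=9+8=17 → 18/35 = 0.51429
Weighted-recall = Σ (supportᵢ/N)·recallᵢ with N=119: (45/119)·0.80000 + (39/119)·0.61538 + (35/119)·0.51429 = 0.6555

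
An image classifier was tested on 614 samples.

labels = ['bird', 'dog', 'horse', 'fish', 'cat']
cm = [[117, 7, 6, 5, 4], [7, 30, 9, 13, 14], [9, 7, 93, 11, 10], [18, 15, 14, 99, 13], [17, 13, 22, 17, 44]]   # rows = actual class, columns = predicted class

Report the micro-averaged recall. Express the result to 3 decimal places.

Micro-averaging pools counts across classes: ΣTP=383, ΣFP=231, ΣFN=231.
Micro-recall = TP/(TP+FN) on pooled counts = 0.624 (equals overall accuracy in single-label multiclass).

0.624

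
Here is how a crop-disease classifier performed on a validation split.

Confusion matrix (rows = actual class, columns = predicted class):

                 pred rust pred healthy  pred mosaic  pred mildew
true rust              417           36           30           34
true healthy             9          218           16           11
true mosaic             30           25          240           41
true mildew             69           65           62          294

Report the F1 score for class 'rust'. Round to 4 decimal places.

0.8004

One-vs-rest for 'rust': TP = diagonal; FP = other classes predicted 'rust'; FN = 'rust' predicted as other.
F1 score = 2·TP/(2·TP+FP+FN).
rust: TP=417, FP=9+30+69=108, FN=36+30+34=100 → 834/1042 = 0.80038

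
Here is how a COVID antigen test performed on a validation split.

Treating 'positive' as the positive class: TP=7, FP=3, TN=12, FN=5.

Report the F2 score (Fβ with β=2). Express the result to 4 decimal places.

0.6034

Fβ = (1+β²)·TP / ((1+β²)·TP + β²·FN + FP), with β²=4
= 5·7 / (5·7 + 4·5 + 3) = 0.6034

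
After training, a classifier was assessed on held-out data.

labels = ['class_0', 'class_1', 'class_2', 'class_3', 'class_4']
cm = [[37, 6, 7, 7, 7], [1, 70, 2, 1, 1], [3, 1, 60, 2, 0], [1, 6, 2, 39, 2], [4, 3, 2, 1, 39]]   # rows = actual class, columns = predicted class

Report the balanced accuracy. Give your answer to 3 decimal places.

Balanced accuracy = mean of per-class recall.
  class_0: recall = 37/64 = 0.5781
  class_1: recall = 70/75 = 0.9333
  class_2: recall = 60/66 = 0.9091
  class_3: recall = 39/50 = 0.7800
  class_4: recall = 39/49 = 0.7959
Mean = (0.5781 + 0.9333 + 0.9091 + 0.7800 + 0.7959) / 5 = 0.799

0.799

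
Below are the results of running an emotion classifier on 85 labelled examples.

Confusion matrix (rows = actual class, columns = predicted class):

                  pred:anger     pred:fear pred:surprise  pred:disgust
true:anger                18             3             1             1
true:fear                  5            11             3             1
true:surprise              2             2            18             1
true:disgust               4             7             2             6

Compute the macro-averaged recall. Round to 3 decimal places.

0.608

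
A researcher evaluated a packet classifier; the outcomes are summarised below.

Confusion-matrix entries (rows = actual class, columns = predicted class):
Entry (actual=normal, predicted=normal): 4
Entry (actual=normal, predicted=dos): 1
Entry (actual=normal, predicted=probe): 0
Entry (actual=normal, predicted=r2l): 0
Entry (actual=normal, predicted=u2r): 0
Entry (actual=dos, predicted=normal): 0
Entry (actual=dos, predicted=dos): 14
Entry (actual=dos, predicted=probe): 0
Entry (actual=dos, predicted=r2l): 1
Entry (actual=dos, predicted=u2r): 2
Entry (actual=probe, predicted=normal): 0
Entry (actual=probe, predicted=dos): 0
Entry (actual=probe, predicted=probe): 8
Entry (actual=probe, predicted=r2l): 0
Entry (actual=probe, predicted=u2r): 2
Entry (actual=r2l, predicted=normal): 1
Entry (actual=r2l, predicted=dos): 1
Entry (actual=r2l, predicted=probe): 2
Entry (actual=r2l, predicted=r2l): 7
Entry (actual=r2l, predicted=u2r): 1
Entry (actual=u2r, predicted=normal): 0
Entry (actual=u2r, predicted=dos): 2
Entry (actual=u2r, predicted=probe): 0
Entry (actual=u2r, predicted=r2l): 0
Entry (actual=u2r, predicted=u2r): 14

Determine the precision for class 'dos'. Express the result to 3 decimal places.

Take TP from the diagonal, FP from the rest of the 'dos' prediction marginal, FN from the rest of the 'dos' actual marginal.
precision = TP/(TP+FP).
dos: TP=14, FP=1+0+1+2=4 → 14/18 = 0.7778

0.778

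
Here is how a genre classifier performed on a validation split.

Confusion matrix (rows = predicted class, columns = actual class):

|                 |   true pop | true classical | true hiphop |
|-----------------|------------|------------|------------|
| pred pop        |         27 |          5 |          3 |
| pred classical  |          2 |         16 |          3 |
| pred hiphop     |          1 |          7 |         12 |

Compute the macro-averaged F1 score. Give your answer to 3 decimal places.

Per-class F1 score (2·TP/(2·TP+FP+FN)):
  pop: TP=27, FP=5+3=8, FN=2+1=3 → 54/65 = 0.8308
  classical: TP=16, FP=2+3=5, FN=5+7=12 → 32/49 = 0.6531
  hiphop: TP=12, FP=1+7=8, FN=3+3=6 → 24/38 = 0.6316
Macro-F1 score = mean = (0.8308 + 0.6531 + 0.6316) / 3 = 0.705

0.705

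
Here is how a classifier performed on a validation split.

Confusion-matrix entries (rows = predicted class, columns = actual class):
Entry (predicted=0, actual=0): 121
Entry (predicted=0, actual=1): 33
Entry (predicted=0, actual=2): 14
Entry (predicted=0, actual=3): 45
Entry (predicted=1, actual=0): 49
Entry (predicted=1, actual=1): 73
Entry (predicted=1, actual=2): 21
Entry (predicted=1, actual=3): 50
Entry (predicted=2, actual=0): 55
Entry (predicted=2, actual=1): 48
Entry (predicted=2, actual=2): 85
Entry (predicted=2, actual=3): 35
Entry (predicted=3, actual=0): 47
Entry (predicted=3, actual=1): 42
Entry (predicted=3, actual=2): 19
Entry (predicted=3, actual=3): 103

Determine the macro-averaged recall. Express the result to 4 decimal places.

0.4677

Per-class recall (TP/(TP+FN)):
  0: TP=121, FN=49+55+47=151 → 121/272 = 0.44485
  1: TP=73, FN=33+48+42=123 → 73/196 = 0.37245
  2: TP=85, FN=14+21+19=54 → 85/139 = 0.61151
  3: TP=103, FN=45+50+35=130 → 103/233 = 0.44206
Macro-recall = mean = (0.44485 + 0.37245 + 0.61151 + 0.44206) / 4 = 0.4677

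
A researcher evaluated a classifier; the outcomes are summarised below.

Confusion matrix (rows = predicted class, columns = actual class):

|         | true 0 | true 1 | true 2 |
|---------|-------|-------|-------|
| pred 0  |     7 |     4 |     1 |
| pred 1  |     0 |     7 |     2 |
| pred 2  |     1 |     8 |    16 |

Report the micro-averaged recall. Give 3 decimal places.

Micro-averaging pools counts across classes: ΣTP=30, ΣFP=16, ΣFN=16.
Micro-recall = TP/(TP+FN) on pooled counts = 0.652 (equals overall accuracy in single-label multiclass).

0.652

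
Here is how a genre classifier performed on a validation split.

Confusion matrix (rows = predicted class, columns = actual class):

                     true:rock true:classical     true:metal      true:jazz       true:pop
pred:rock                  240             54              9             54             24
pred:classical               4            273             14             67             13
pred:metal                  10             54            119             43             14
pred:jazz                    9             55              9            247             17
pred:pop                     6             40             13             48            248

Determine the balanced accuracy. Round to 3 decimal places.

0.703

Balanced accuracy = mean of per-class recall.
  rock: recall = 240/269 = 0.8922
  classical: recall = 273/476 = 0.5735
  metal: recall = 119/164 = 0.7256
  jazz: recall = 247/459 = 0.5381
  pop: recall = 248/316 = 0.7848
Mean = (0.8922 + 0.5735 + 0.7256 + 0.5381 + 0.7848) / 5 = 0.703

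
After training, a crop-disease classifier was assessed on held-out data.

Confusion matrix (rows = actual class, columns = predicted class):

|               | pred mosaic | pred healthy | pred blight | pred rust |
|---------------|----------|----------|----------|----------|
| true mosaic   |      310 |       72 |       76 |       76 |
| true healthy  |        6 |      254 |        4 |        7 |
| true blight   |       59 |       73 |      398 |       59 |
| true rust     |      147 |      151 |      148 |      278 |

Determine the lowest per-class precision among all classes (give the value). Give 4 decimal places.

Per-class precision (TP/(TP+FP)):
  mosaic: TP=310, FP=6+59+147=212 → 310/522 = 0.59387
  healthy: TP=254, FP=72+73+151=296 → 254/550 = 0.46182
  blight: TP=398, FP=76+4+148=228 → 398/626 = 0.63578
  rust: TP=278, FP=76+7+59=142 → 278/420 = 0.66190
Lowest is class 'healthy' with precision = 0.4618.

0.4618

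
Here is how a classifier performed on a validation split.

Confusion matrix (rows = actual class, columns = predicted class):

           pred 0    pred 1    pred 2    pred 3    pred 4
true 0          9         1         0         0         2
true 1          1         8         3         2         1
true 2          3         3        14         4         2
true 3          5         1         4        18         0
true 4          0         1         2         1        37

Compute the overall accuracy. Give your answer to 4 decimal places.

Accuracy = trace / total = (9+8+14+18+37=86) / 122 = 86/122 = 0.7049

0.7049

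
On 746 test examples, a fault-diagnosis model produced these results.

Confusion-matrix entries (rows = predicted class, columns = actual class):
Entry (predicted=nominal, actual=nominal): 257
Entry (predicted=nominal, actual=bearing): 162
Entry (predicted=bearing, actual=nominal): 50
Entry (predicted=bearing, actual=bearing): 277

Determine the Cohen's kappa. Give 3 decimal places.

0.444

Observed agreement pₒ = trace/N = 534/746 = 0.7158
Expected agreement pₑ = Σ (rowᵢ·colᵢ)/N² = (307·419 + 439·327)/746² = 0.4891
κ = (pₒ − pₑ)/(1 − pₑ) = (0.7158 − 0.4891)/(1 − 0.4891) = 0.444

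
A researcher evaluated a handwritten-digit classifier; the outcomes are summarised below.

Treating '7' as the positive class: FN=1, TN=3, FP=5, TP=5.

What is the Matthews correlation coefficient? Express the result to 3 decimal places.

0.228

MCC = (TP·TN − FP·FN) / √((TP+FP)(TP+FN)(TN+FP)(TN+FN))
Numerator = 5·3 − 5·1 = 10
Denominator = √(10·6·8·4) = √1920 = 43.8178
MCC = 10 / 43.8178 = 0.228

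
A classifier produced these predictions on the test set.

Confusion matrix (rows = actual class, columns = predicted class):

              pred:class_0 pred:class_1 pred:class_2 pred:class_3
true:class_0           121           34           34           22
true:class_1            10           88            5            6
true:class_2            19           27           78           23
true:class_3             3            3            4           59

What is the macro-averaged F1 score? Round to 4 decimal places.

0.6451

Per-class F1 score (2·TP/(2·TP+FP+FN)):
  class_0: TP=121, FP=10+19+3=32, FN=34+34+22=90 → 242/364 = 0.66484
  class_1: TP=88, FP=34+27+3=64, FN=10+5+6=21 → 176/261 = 0.67433
  class_2: TP=78, FP=34+5+4=43, FN=19+27+23=69 → 156/268 = 0.58209
  class_3: TP=59, FP=22+6+23=51, FN=3+3+4=10 → 118/179 = 0.65922
Macro-F1 score = mean = (0.66484 + 0.67433 + 0.58209 + 0.65922) / 4 = 0.6451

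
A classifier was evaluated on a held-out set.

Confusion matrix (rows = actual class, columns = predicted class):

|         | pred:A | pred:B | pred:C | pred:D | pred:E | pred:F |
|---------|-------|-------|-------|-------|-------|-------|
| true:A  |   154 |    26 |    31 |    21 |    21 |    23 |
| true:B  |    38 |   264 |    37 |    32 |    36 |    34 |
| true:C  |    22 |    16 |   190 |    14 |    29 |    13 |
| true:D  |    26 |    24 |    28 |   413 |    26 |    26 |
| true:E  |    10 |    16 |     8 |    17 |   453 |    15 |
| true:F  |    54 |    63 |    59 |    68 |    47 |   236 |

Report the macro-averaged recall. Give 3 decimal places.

Per-class recall (TP/(TP+FN)):
  A: TP=154, FN=26+31+21+21+23=122 → 154/276 = 0.5580
  B: TP=264, FN=38+37+32+36+34=177 → 264/441 = 0.5986
  C: TP=190, FN=22+16+14+29+13=94 → 190/284 = 0.6690
  D: TP=413, FN=26+24+28+26+26=130 → 413/543 = 0.7606
  E: TP=453, FN=10+16+8+17+15=66 → 453/519 = 0.8728
  F: TP=236, FN=54+63+59+68+47=291 → 236/527 = 0.4478
Macro-recall = mean = (0.5580 + 0.5986 + 0.6690 + 0.7606 + 0.8728 + 0.4478) / 6 = 0.651

0.651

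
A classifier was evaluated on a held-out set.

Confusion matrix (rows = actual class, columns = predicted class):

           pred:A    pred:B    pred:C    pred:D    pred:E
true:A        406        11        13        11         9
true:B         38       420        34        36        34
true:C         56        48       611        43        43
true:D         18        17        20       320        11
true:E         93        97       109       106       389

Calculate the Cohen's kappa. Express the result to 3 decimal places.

0.645

Observed agreement pₒ = trace/N = 2146/2993 = 0.7170
Expected agreement pₑ = Σ (rowᵢ·colᵢ)/N² = (450·611 + 562·593 + 801·787 + 386·516 + 794·486)/2993² = 0.2036
κ = (pₒ − pₑ)/(1 − pₑ) = (0.7170 − 0.2036)/(1 − 0.2036) = 0.645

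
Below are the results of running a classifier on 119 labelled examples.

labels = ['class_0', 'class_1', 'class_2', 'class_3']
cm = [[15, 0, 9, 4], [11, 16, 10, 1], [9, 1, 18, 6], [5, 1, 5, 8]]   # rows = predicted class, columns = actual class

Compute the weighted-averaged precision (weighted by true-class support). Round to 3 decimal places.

Per-class precision (TP/(TP+FP)):
  class_0: TP=15, FP=0+9+4=13 → 15/28 = 0.5357
  class_1: TP=16, FP=11+10+1=22 → 16/38 = 0.4211
  class_2: TP=18, FP=9+1+6=16 → 18/34 = 0.5294
  class_3: TP=8, FP=5+1+5=11 → 8/19 = 0.4211
Weighted-precision = Σ (supportᵢ/N)·precisionᵢ with N=119: (40/119)·0.5357 + (18/119)·0.4211 + (42/119)·0.5294 + (19/119)·0.4211 = 0.498

0.498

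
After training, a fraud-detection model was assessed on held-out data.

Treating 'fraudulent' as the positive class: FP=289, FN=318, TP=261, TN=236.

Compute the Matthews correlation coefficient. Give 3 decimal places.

-0.100

MCC = (TP·TN − FP·FN) / √((TP+FP)(TP+FN)(TN+FP)(TN+FN))
Numerator = 261·236 − 289·318 = -30306
Denominator = √(550·579·525·554) = √92621182500 = 304337.2841
MCC = -30306 / 304337.2841 = -0.100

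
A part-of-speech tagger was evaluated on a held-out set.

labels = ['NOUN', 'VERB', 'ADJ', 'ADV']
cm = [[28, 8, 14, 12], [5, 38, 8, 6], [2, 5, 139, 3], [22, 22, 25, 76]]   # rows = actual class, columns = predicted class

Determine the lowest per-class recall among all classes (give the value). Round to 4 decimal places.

Per-class recall (TP/(TP+FN)):
  NOUN: TP=28, FN=8+14+12=34 → 28/62 = 0.45161
  VERB: TP=38, FN=5+8+6=19 → 38/57 = 0.66667
  ADJ: TP=139, FN=2+5+3=10 → 139/149 = 0.93289
  ADV: TP=76, FN=22+22+25=69 → 76/145 = 0.52414
Lowest is class 'NOUN' with recall = 0.4516.

0.4516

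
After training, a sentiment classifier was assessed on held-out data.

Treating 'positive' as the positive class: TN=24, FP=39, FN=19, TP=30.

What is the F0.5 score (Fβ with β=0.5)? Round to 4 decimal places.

Fβ = (1+β²)·TP / ((1+β²)·TP + β²·FN + FP), with β²=1/4
= 1.25·30 / (1.25·30 + 0.25·19 + 39) = 0.4615

0.4615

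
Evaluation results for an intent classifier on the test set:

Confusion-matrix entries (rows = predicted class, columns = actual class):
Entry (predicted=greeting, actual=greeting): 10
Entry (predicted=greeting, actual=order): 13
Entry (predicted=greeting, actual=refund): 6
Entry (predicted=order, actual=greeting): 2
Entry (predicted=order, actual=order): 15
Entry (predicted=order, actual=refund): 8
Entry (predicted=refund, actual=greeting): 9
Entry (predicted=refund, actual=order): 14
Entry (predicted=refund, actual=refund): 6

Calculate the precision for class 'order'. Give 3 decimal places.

Take TP from the diagonal, FP from the rest of the 'order' prediction marginal, FN from the rest of the 'order' actual marginal.
precision = TP/(TP+FP).
order: TP=15, FP=2+8=10 → 15/25 = 0.6000

0.600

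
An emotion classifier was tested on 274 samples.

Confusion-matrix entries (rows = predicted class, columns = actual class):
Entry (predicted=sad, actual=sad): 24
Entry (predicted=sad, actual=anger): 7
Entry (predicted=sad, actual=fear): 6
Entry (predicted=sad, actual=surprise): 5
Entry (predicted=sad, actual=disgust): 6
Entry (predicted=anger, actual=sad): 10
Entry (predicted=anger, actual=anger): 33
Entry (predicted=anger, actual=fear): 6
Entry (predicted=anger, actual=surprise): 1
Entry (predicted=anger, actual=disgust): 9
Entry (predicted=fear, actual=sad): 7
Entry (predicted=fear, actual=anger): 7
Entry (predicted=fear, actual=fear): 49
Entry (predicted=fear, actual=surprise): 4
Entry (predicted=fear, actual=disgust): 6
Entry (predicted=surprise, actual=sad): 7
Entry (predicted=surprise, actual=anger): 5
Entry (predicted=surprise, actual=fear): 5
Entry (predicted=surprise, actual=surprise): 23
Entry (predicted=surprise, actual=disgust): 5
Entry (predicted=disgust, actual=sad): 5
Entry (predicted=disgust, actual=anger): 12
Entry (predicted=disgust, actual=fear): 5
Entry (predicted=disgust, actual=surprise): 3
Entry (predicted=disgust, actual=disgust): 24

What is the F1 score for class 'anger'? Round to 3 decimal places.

0.537

F1 score = 2·TP/(2·TP+FP+FN).
anger: TP=33, FP=10+6+1+9=26, FN=7+7+5+12=31 → 66/123 = 0.5366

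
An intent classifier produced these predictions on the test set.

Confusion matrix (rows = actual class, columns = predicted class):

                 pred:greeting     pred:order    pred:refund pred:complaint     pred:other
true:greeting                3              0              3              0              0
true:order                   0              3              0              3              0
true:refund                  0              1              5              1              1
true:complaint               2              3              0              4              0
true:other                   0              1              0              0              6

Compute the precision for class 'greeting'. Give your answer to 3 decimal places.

One-vs-rest for 'greeting': TP = diagonal; FP = other classes predicted 'greeting'; FN = 'greeting' predicted as other.
precision = TP/(TP+FP).
greeting: TP=3, FP=0+0+2+0=2 → 3/5 = 0.6000

0.600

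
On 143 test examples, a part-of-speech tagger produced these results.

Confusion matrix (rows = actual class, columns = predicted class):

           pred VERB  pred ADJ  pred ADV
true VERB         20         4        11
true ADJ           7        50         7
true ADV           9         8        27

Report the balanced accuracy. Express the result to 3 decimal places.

0.655

Balanced accuracy = mean of per-class recall.
  VERB: recall = 20/35 = 0.5714
  ADJ: recall = 50/64 = 0.7813
  ADV: recall = 27/44 = 0.6136
Mean = (0.5714 + 0.7813 + 0.6136) / 3 = 0.655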